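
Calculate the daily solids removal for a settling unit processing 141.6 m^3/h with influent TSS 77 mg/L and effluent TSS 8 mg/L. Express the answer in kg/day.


Concentration drop: TSS_in - TSS_out = 77 - 8 = 69 mg/L
Hourly solids removed = Q * dTSS = 141.6 m^3/h * 69 mg/L = 9770.4 g/h  (m^3/h * mg/L = g/h)
Daily solids removed = 9770.4 * 24 = 234489.6 g/day
Convert g to kg: 234489.6 / 1000 = 234.4896 kg/day

234.4896 kg/day


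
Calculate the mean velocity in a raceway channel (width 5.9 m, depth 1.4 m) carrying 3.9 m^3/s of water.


Cross-sectional area = W * d = 5.9 * 1.4 = 8.26 m^2
Velocity = Q / A = 3.9 / 8.26 = 0.472155 m/s

0.472155 m/s


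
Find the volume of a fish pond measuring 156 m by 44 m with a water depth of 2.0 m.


Base area = L * W = 156 * 44 = 6864 m^2
Volume = area * depth = 6864 * 2.0 = 13728 m^3

13728 m^3


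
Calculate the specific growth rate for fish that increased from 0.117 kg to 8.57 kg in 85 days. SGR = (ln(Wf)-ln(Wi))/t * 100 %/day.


ln(W_f) = ln(8.57) = 2.1482677
ln(W_i) = ln(0.117) = -2.1455813
ln(W_f) - ln(W_i) = 2.1482677 - -2.1455813 = 4.293849
SGR = 4.293849 / 85 * 100 = 5.05159 %/day

5.05159 %/day


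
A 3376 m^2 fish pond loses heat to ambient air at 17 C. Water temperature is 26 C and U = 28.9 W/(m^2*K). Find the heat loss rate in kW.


Temperature difference dT = 26 - 17 = 9 K
Heat loss (W) = U * A * dT = 28.9 * 3376 * 9 = 878097.6 W
Convert to kW: 878097.6 / 1000 = 878.0976 kW

878.0976 kW


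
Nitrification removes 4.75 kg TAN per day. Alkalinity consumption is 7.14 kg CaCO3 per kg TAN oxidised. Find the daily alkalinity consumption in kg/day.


Alkalinity factor: 7.14 kg CaCO3 consumed per kg TAN nitrified
alk = 4.75 kg TAN * 7.14 = 33.915 kg CaCO3/day

33.915 kg CaCO3/day


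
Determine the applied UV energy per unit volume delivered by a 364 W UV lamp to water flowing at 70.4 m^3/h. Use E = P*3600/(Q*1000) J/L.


Energy delivered per hour = 364 W * 3600 s = 1310400 J/h
Volume treated per hour = 70.4 m^3/h * 1000 = 70400 L/h
dose = 1310400 / 70400 = 18.6136 J/L

18.6136 J/L


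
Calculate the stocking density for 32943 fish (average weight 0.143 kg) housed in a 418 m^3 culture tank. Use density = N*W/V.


Total biomass = 32943 fish * 0.143 kg = 4710.849 kg
Density = total biomass / volume = 4710.849 / 418 = 11.27 kg/m^3

11.27 kg/m^3


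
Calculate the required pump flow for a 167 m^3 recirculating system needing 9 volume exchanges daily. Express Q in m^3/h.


Daily recirculation volume = 167 m^3 * 9 = 1503 m^3/day
Flow rate Q = daily volume / 24 h = 1503 / 24 = 62.625 m^3/h

62.625 m^3/h


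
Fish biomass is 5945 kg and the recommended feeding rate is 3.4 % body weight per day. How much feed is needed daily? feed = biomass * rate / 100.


Feeding rate fraction = 3.4% / 100 = 0.034
Daily feed = 5945 kg * 0.034 = 202.13 kg/day

202.13 kg/day


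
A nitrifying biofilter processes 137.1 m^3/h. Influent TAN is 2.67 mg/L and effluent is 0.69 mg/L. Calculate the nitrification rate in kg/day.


Concentration drop: TAN_in - TAN_out = 2.67 - 0.69 = 1.98 mg/L
Hourly TAN removed = Q * dTAN = 137.1 m^3/h * 1.98 mg/L = 271.458 g/h  (m^3/h * mg/L = g/h)
Daily TAN removed = 271.458 * 24 = 6514.992 g/day
Convert to kg/day: 6514.992 / 1000 = 6.514992 kg/day

6.514992 kg/day


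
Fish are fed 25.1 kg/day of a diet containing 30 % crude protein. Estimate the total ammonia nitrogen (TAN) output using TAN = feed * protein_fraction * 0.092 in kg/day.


Protein in feed = 25.1 * 30/100 = 7.53 kg/day
TAN = protein * 0.092 = 7.53 * 0.092 = 0.69276 kg/day

0.69276 kg/day


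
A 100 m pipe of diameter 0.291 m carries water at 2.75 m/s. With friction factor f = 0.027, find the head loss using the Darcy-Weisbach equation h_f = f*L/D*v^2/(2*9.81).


v^2 = 2.75^2 = 7.5625 m^2/s^2
L/D = 100/0.291 = 343.64261
h_f = f*(L/D)*v^2/(2g) = 0.027 * 343.64261 * 7.5625 / 19.62 = 3.57633 m

3.57633 m


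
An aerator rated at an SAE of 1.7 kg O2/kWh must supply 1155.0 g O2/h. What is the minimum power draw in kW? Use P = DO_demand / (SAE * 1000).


SAE in g O2/kWh = 1.7 * 1000 = 1700 g/kWh
P = DO_demand / SAE_g = 1155.0 / 1700 = 0.679412 kW

0.679412 kW


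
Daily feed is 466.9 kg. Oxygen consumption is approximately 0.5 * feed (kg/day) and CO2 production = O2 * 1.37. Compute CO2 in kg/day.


O2 = 466.9 * 0.5 = 233.45
CO2 = 233.45 * 1.37 = 319.8265

319.8265 kg/day


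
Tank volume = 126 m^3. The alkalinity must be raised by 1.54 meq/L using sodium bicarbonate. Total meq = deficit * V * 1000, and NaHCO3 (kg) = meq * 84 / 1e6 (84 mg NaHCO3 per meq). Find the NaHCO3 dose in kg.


Tank volume in L = 126 m^3 * 1000 = 126000 L
Total meq required = 1.54 meq/L * 126000 L = 194040 meq
NaHCO3 mass = 194040 meq * 84 mg/meq / 1e6 = 16.2994 kg

16.2994 kg


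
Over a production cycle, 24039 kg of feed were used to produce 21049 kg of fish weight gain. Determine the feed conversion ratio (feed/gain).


FCR = feed consumed / weight gained
FCR = 24039 kg / 21049 kg = 1.14205

1.14205


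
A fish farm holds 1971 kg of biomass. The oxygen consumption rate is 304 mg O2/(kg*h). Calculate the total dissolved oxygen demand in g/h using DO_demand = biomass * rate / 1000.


Total O2 consumption (mg/h) = 1971 kg * 304 mg/(kg*h) = 599184 mg/h
Convert to g/h: 599184 / 1000 = 599.184 g/h

599.184 g/h


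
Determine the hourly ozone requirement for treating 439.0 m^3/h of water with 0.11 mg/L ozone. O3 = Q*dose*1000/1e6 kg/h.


O3 demand (mg/h) = Q * dose * 1000 = 439.0 * 0.11 * 1000 = 48290 mg/h
Convert mg to kg: 48290 / 1e6 = 0.04829 kg/h

0.04829 kg/h


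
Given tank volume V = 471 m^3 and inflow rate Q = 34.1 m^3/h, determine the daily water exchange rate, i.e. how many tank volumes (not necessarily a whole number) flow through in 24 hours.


Daily flow volume = 34.1 m^3/h * 24 h = 818.4 m^3/day
Exchanges = daily flow / tank volume = 818.4 / 471 = 1.73758 exchanges/day

1.73758 exchanges/day


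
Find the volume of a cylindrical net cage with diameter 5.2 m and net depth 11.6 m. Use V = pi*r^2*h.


r = d/2 = 5.2/2 = 2.6 m
Base area = pi*r^2 = pi*2.6^2 = 21.237166 m^2
Volume = 21.237166 * 11.6 = 246.351 m^3

246.351 m^3


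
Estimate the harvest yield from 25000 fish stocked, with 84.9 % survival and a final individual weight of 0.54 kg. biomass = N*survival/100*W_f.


Survivors = 25000 * 84.9/100 = 21225 fish
Harvest biomass = survivors * W_f = 21225 * 0.54 = 11461.5 kg

11461.5 kg


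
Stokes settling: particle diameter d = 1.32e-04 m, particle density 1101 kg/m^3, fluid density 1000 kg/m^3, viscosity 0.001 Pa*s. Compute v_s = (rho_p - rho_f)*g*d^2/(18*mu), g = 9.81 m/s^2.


Density difference: rho_p - rho_f = 1101 - 1000 = 101 kg/m^3
d^2 = (1.32e-04)^2 = 1.7424e-08 m^2
Numerator = (rho_p - rho_f) * g * d^2 = 101 * 9.81 * 1.7424e-08 = 1.7263873e-05
Denominator = 18 * mu = 18 * 0.001 = 0.018
v_s = 1.7263873e-05 / 0.018 = 9.59104e-04 m/s
Check: Re = rho_f * v_s * d / mu = 1000 * 9.59104e-04 * 1.32e-04 / 0.001 = 0.127 < 1, so Stokes' law applies.

9.59104e-04 m/s


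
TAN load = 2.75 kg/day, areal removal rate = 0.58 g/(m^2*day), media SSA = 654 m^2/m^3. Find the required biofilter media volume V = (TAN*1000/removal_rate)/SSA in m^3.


A = 2.75*1000 / 0.58 = 4741.3793 m^2
V = 4741.3793 / 654 = 7.24982

7.24982 m^3


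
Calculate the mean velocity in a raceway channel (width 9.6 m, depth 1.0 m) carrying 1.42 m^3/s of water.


Cross-sectional area = W * d = 9.6 * 1.0 = 9.6 m^2
Velocity = Q / A = 1.42 / 9.6 = 0.147917 m/s

0.147917 m/s


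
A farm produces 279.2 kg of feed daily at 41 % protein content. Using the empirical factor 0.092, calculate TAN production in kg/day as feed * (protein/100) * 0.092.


Protein in feed = 279.2 * 41/100 = 114.472 kg/day
TAN = protein * 0.092 = 114.472 * 0.092 = 10.531424 kg/day

10.531424 kg/day


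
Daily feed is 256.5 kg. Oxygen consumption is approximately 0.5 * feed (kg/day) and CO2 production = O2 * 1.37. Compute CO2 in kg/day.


O2 = 256.5 * 0.5 = 128.25
CO2 = 128.25 * 1.37 = 175.7025

175.7025 kg/day


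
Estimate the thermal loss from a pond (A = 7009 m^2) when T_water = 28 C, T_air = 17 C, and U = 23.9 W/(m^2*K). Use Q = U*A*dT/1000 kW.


Temperature difference dT = 28 - 17 = 11 K
Heat loss (W) = U * A * dT = 23.9 * 7009 * 11 = 1842666.1 W
Convert to kW: 1842666.1 / 1000 = 1842.6661 kW

1842.6661 kW


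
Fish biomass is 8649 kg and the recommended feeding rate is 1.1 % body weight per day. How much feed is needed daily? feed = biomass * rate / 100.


Feeding rate fraction = 1.1% / 100 = 0.011
Daily feed = 8649 kg * 0.011 = 95.139 kg/day

95.139 kg/day


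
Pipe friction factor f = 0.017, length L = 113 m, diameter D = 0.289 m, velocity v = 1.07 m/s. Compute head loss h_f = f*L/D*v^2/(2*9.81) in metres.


v^2 = 1.07^2 = 1.1449 m^2/s^2
L/D = 113/0.289 = 391.00346
h_f = f*(L/D)*v^2/(2g) = 0.017 * 391.00346 * 1.1449 / 19.62 = 0.387881 m

0.387881 m


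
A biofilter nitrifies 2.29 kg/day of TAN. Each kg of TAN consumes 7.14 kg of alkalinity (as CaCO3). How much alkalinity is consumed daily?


Alkalinity factor: 7.14 kg CaCO3 consumed per kg TAN nitrified
alk = 2.29 kg TAN * 7.14 = 16.3506 kg CaCO3/day

16.3506 kg CaCO3/day


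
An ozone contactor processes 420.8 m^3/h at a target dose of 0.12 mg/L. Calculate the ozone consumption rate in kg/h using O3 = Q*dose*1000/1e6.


O3 demand (mg/h) = Q * dose * 1000 = 420.8 * 0.12 * 1000 = 50496 mg/h
Convert mg to kg: 50496 / 1e6 = 0.050496 kg/h

0.050496 kg/h


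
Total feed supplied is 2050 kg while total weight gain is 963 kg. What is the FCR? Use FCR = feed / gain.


FCR = feed consumed / weight gained
FCR = 2050 kg / 963 kg = 2.12876

2.12876


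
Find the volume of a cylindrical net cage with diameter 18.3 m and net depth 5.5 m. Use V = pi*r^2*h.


r = d/2 = 18.3/2 = 9.15 m
Base area = pi*r^2 = pi*9.15^2 = 263.02199 m^2
Volume = 263.02199 * 5.5 = 1446.62 m^3

1446.62 m^3


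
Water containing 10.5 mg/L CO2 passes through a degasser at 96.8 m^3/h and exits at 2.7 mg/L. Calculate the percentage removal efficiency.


CO2_out / CO2_in = 2.7 / 10.5 = 0.25714286
Fraction remaining = 0.25714286
efficiency = (1 - 0.25714286) * 100 = 74.2857 %

74.2857 %


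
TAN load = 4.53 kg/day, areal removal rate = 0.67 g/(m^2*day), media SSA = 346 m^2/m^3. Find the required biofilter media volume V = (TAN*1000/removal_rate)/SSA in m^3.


A = 4.53*1000 / 0.67 = 6761.194 m^2
V = 6761.194 / 346 = 19.541

19.541 m^3


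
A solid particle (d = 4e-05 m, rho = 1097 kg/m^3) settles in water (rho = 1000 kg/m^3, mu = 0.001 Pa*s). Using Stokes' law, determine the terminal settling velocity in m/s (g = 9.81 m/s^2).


Density difference: rho_p - rho_f = 1097 - 1000 = 97 kg/m^3
d^2 = (4e-05)^2 = 1.6e-09 m^2
Numerator = (rho_p - rho_f) * g * d^2 = 97 * 9.81 * 1.6e-09 = 1.522512e-06
Denominator = 18 * mu = 18 * 0.001 = 0.018
v_s = 1.522512e-06 / 0.018 = 8.4584e-05 m/s
Check: Re = rho_f * v_s * d / mu = 1000 * 8.4584e-05 * 4e-05 / 0.001 = 0.00338 < 1, so Stokes' law applies.

8.4584e-05 m/s


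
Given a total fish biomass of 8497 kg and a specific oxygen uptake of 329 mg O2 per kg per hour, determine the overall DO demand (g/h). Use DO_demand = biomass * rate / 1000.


Total O2 consumption (mg/h) = 8497 kg * 329 mg/(kg*h) = 2795513 mg/h
Convert to g/h: 2795513 / 1000 = 2795.513 g/h

2795.513 g/h


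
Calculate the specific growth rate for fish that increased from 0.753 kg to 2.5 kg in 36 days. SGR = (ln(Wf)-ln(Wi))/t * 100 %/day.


ln(W_f) = ln(2.5) = 0.91629073
ln(W_i) = ln(0.753) = -0.28369005
ln(W_f) - ln(W_i) = 0.91629073 - -0.28369005 = 1.1999808
SGR = 1.1999808 / 36 * 100 = 3.33328 %/day

3.33328 %/day


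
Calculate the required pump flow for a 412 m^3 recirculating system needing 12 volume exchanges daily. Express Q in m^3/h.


Daily recirculation volume = 412 m^3 * 12 = 4944 m^3/day
Flow rate Q = daily volume / 24 h = 4944 / 24 = 206 m^3/h

206 m^3/h


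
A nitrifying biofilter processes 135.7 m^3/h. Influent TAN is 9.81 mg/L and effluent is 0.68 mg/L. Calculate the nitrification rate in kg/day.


Concentration drop: TAN_in - TAN_out = 9.81 - 0.68 = 9.13 mg/L
Hourly TAN removed = Q * dTAN = 135.7 m^3/h * 9.13 mg/L = 1238.941 g/h  (m^3/h * mg/L = g/h)
Daily TAN removed = 1238.941 * 24 = 29734.584 g/day
Convert to kg/day: 29734.584 / 1000 = 29.734584 kg/day

29.734584 kg/day


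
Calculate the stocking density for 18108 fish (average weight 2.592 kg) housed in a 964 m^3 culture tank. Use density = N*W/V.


Total biomass = 18108 fish * 2.592 kg = 46935.936 kg
Density = total biomass / volume = 46935.936 / 964 = 48.6887 kg/m^3

48.6887 kg/m^3


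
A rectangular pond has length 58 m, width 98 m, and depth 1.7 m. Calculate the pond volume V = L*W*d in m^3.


Base area = L * W = 58 * 98 = 5684 m^2
Volume = area * depth = 5684 * 1.7 = 9662.8 m^3

9662.8 m^3


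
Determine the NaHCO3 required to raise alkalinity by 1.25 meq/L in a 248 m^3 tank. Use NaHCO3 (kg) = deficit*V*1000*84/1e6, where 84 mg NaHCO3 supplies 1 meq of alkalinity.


Tank volume in L = 248 m^3 * 1000 = 248000 L
Total meq required = 1.25 meq/L * 248000 L = 310000 meq
NaHCO3 mass = 310000 meq * 84 mg/meq / 1e6 = 26.04 kg

26.04 kg


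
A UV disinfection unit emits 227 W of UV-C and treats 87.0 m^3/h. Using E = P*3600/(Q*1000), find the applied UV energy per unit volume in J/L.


Energy delivered per hour = 227 W * 3600 s = 817200 J/h
Volume treated per hour = 87.0 m^3/h * 1000 = 87000 L/h
dose = 817200 / 87000 = 9.3931 J/L

9.3931 J/L


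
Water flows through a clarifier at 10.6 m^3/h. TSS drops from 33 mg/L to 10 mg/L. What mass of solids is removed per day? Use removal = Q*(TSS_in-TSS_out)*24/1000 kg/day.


Concentration drop: TSS_in - TSS_out = 33 - 10 = 23 mg/L
Hourly solids removed = Q * dTSS = 10.6 m^3/h * 23 mg/L = 243.8 g/h  (m^3/h * mg/L = g/h)
Daily solids removed = 243.8 * 24 = 5851.2 g/day
Convert g to kg: 5851.2 / 1000 = 5.8512 kg/day

5.8512 kg/day


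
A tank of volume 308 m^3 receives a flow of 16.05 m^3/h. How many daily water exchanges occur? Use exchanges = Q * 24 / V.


Daily flow volume = 16.05 m^3/h * 24 h = 385.2 m^3/day
Exchanges = daily flow / tank volume = 385.2 / 308 = 1.25065 exchanges/day

1.25065 exchanges/day


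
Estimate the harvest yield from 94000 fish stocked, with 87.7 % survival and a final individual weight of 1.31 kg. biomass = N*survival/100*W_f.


Survivors = 94000 * 87.7/100 = 82438 fish
Harvest biomass = survivors * W_f = 82438 * 1.31 = 107993.78 kg

107993.78 kg


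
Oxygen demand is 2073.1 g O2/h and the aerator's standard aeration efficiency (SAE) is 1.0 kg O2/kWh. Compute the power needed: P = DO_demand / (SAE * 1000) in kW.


SAE in g O2/kWh = 1.0 * 1000 = 1000 g/kWh
P = DO_demand / SAE_g = 2073.1 / 1000 = 2.0731 kW

2.0731 kW


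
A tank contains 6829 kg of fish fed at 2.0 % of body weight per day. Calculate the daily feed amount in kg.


Feeding rate fraction = 2.0% / 100 = 0.02
Daily feed = 6829 kg * 0.02 = 136.58 kg/day

136.58 kg/day


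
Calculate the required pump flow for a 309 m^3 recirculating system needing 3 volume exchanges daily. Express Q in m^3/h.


Daily recirculation volume = 309 m^3 * 3 = 927 m^3/day
Flow rate Q = daily volume / 24 h = 927 / 24 = 38.625 m^3/h

38.625 m^3/h


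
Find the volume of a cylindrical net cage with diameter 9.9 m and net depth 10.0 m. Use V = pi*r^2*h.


r = d/2 = 9.9/2 = 4.95 m
Base area = pi*r^2 = pi*4.95^2 = 76.976874 m^2
Volume = 76.976874 * 10.0 = 769.769 m^3

769.769 m^3


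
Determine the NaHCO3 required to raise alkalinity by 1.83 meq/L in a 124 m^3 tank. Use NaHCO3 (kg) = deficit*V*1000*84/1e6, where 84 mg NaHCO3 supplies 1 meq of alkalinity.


Tank volume in L = 124 m^3 * 1000 = 124000 L
Total meq required = 1.83 meq/L * 124000 L = 226920 meq
NaHCO3 mass = 226920 meq * 84 mg/meq / 1e6 = 19.0613 kg

19.0613 kg


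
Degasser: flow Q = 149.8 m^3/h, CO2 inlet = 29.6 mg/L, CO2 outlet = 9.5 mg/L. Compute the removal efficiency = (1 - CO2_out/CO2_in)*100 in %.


CO2_out / CO2_in = 9.5 / 29.6 = 0.32094595
Fraction remaining = 0.32094595
efficiency = (1 - 0.32094595) * 100 = 67.9054 %

67.9054 %


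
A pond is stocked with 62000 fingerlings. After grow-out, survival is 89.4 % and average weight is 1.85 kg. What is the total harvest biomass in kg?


Survivors = 62000 * 89.4/100 = 55428 fish
Harvest biomass = survivors * W_f = 55428 * 1.85 = 102541.8 kg

102541.8 kg


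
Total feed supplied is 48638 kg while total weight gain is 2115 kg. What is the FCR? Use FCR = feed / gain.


FCR = feed consumed / weight gained
FCR = 48638 kg / 2115 kg = 22.9967

22.9967


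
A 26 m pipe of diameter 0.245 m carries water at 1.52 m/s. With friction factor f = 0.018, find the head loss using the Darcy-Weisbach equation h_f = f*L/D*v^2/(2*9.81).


v^2 = 1.52^2 = 2.3104 m^2/s^2
L/D = 26/0.245 = 106.12245
h_f = f*(L/D)*v^2/(2g) = 0.018 * 106.12245 * 2.3104 / 19.62 = 0.224941 m

0.224941 m


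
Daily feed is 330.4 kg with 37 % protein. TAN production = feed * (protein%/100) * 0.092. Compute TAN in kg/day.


Protein in feed = 330.4 * 37/100 = 122.248 kg/day
TAN = protein * 0.092 = 122.248 * 0.092 = 11.246816 kg/day

11.246816 kg/day


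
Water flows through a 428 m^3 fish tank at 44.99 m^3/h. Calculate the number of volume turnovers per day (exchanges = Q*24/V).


Daily flow volume = 44.99 m^3/h * 24 h = 1079.76 m^3/day
Exchanges = daily flow / tank volume = 1079.76 / 428 = 2.5228 exchanges/day

2.5228 exchanges/day


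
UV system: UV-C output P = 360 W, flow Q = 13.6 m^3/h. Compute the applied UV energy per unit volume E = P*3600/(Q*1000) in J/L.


Energy delivered per hour = 360 W * 3600 s = 1296000 J/h
Volume treated per hour = 13.6 m^3/h * 1000 = 13600 L/h
dose = 1296000 / 13600 = 95.2941 J/L

95.2941 J/L


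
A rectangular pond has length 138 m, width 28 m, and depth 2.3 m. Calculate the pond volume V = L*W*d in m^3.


Base area = L * W = 138 * 28 = 3864 m^2
Volume = area * depth = 3864 * 2.3 = 8887.2 m^3

8887.2 m^3


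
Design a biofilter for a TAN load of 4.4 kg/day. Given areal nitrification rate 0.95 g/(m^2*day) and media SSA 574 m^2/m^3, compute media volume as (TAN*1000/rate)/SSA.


A = 4.4*1000 / 0.95 = 4631.5789 m^2
V = 4631.5789 / 574 = 8.06895

8.06895 m^3


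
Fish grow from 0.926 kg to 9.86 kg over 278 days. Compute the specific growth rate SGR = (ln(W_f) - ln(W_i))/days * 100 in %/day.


ln(W_f) = ln(9.86) = 2.2884862
ln(W_i) = ln(0.926) = -0.076881044
ln(W_f) - ln(W_i) = 2.2884862 - -0.076881044 = 2.3653672
SGR = 2.3653672 / 278 * 100 = 0.850852 %/day

0.850852 %/day


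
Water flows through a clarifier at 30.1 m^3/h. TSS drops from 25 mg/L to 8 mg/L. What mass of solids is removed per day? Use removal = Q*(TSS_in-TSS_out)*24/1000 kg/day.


Concentration drop: TSS_in - TSS_out = 25 - 8 = 17 mg/L
Hourly solids removed = Q * dTSS = 30.1 m^3/h * 17 mg/L = 511.7 g/h  (m^3/h * mg/L = g/h)
Daily solids removed = 511.7 * 24 = 12280.8 g/day
Convert g to kg: 12280.8 / 1000 = 12.2808 kg/day

12.2808 kg/day


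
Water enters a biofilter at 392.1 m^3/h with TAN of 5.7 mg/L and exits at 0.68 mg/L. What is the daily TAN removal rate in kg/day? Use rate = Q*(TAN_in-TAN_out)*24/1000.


Concentration drop: TAN_in - TAN_out = 5.7 - 0.68 = 5.02 mg/L
Hourly TAN removed = Q * dTAN = 392.1 m^3/h * 5.02 mg/L = 1968.342 g/h  (m^3/h * mg/L = g/h)
Daily TAN removed = 1968.342 * 24 = 47240.208 g/day
Convert to kg/day: 47240.208 / 1000 = 47.240208 kg/day

47.240208 kg/day


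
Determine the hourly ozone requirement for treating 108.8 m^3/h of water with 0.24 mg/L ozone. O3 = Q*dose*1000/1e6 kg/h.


O3 demand (mg/h) = Q * dose * 1000 = 108.8 * 0.24 * 1000 = 26112 mg/h
Convert mg to kg: 26112 / 1e6 = 0.026112 kg/h

0.026112 kg/h


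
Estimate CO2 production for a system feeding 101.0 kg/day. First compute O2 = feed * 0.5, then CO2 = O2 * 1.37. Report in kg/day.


O2 = 101.0 * 0.5 = 50.5
CO2 = 50.5 * 1.37 = 69.185

69.185 kg/day


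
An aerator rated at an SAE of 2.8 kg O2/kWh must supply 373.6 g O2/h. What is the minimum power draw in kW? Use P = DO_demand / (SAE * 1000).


SAE in g O2/kWh = 2.8 * 1000 = 2800 g/kWh
P = DO_demand / SAE_g = 373.6 / 2800 = 0.133429 kW

0.133429 kW


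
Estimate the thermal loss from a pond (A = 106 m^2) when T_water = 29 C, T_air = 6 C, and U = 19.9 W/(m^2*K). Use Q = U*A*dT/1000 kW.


Temperature difference dT = 29 - 6 = 23 K
Heat loss (W) = U * A * dT = 19.9 * 106 * 23 = 48516.2 W
Convert to kW: 48516.2 / 1000 = 48.5162 kW

48.5162 kW


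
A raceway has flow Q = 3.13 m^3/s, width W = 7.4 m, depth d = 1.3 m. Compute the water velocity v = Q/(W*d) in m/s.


Cross-sectional area = W * d = 7.4 * 1.3 = 9.62 m^2
Velocity = Q / A = 3.13 / 9.62 = 0.325364 m/s

0.325364 m/s


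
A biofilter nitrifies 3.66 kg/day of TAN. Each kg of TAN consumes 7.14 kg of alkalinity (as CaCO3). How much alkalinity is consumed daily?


Alkalinity factor: 7.14 kg CaCO3 consumed per kg TAN nitrified
alk = 3.66 kg TAN * 7.14 = 26.1324 kg CaCO3/day

26.1324 kg CaCO3/day


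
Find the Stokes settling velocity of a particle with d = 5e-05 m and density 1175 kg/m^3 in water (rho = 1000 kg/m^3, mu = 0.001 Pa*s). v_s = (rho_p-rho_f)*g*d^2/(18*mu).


Density difference: rho_p - rho_f = 1175 - 1000 = 175 kg/m^3
d^2 = (5e-05)^2 = 2.5e-09 m^2
Numerator = (rho_p - rho_f) * g * d^2 = 175 * 9.81 * 2.5e-09 = 4.291875e-06
Denominator = 18 * mu = 18 * 0.001 = 0.018
v_s = 4.291875e-06 / 0.018 = 2.38437e-04 m/s
Check: Re = rho_f * v_s * d / mu = 1000 * 2.38437e-04 * 5e-05 / 0.001 = 0.0119 < 1, so Stokes' law applies.

2.38437e-04 m/s


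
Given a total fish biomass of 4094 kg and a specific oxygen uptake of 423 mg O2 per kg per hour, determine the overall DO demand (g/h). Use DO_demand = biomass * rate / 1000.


Total O2 consumption (mg/h) = 4094 kg * 423 mg/(kg*h) = 1731762 mg/h
Convert to g/h: 1731762 / 1000 = 1731.762 g/h

1731.762 g/h


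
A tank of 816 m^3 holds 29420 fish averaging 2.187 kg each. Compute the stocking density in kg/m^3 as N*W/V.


Total biomass = 29420 fish * 2.187 kg = 64341.54 kg
Density = total biomass / volume = 64341.54 / 816 = 78.8499 kg/m^3

78.8499 kg/m^3


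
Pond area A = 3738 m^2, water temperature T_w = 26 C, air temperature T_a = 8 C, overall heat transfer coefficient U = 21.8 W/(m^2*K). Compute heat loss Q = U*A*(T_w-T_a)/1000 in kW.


Temperature difference dT = 26 - 8 = 18 K
Heat loss (W) = U * A * dT = 21.8 * 3738 * 18 = 1466791.2 W
Convert to kW: 1466791.2 / 1000 = 1466.7912 kW

1466.7912 kW


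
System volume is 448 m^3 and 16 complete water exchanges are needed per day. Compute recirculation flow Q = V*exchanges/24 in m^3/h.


Daily recirculation volume = 448 m^3 * 16 = 7168 m^3/day
Flow rate Q = daily volume / 24 h = 7168 / 24 = 298.667 m^3/h

298.667 m^3/h


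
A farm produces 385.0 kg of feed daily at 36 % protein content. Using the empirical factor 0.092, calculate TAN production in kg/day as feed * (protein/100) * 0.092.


Protein in feed = 385.0 * 36/100 = 138.6 kg/day
TAN = protein * 0.092 = 138.6 * 0.092 = 12.7512 kg/day

12.7512 kg/day


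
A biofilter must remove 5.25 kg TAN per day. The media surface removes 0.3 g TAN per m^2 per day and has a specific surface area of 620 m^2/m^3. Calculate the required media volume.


A = 5.25*1000 / 0.3 = 17500 m^2
V = 17500 / 620 = 28.2258

28.2258 m^3


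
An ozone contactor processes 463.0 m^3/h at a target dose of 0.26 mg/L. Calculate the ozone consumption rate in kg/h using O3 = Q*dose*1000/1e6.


O3 demand (mg/h) = Q * dose * 1000 = 463.0 * 0.26 * 1000 = 120380 mg/h
Convert mg to kg: 120380 / 1e6 = 0.12038 kg/h

0.12038 kg/h


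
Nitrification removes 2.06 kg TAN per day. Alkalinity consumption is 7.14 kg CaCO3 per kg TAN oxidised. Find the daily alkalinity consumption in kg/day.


Alkalinity factor: 7.14 kg CaCO3 consumed per kg TAN nitrified
alk = 2.06 kg TAN * 7.14 = 14.7084 kg CaCO3/day

14.7084 kg CaCO3/day


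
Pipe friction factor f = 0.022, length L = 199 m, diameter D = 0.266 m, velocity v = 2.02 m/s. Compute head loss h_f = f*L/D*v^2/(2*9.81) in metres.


v^2 = 2.02^2 = 4.0804 m^2/s^2
L/D = 199/0.266 = 748.1203
h_f = f*(L/D)*v^2/(2g) = 0.022 * 748.1203 * 4.0804 / 19.62 = 3.42293 m

3.42293 m


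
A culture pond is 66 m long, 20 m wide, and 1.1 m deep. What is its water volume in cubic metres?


Base area = L * W = 66 * 20 = 1320 m^2
Volume = area * depth = 1320 * 1.1 = 1452 m^3

1452 m^3


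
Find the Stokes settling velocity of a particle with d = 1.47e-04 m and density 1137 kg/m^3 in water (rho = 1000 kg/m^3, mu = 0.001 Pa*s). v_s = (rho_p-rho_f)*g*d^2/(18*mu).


Density difference: rho_p - rho_f = 1137 - 1000 = 137 kg/m^3
d^2 = (1.47e-04)^2 = 2.1609e-08 m^2
Numerator = (rho_p - rho_f) * g * d^2 = 137 * 9.81 * 2.1609e-08 = 2.9041848e-05
Denominator = 18 * mu = 18 * 0.001 = 0.018
v_s = 2.9041848e-05 / 0.018 = 0.00161344 m/s
Check: Re = rho_f * v_s * d / mu = 1000 * 0.00161344 * 1.47e-04 / 0.001 = 0.237 < 1, so Stokes' law applies.

0.00161344 m/s


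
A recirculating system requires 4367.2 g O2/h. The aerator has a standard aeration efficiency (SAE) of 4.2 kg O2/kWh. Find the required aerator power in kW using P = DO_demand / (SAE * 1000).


SAE in g O2/kWh = 4.2 * 1000 = 4200 g/kWh
P = DO_demand / SAE_g = 4367.2 / 4200 = 1.03981 kW

1.03981 kW


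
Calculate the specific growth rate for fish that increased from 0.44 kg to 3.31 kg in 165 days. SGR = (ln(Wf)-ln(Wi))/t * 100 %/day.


ln(W_f) = ln(3.31) = 1.1969482
ln(W_i) = ln(0.44) = -0.82098055
ln(W_f) - ln(W_i) = 1.1969482 - -0.82098055 = 2.0179288
SGR = 2.0179288 / 165 * 100 = 1.22299 %/day

1.22299 %/day


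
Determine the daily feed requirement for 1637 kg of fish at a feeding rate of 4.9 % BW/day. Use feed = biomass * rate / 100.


Feeding rate fraction = 4.9% / 100 = 0.049
Daily feed = 1637 kg * 0.049 = 80.213 kg/day

80.213 kg/day


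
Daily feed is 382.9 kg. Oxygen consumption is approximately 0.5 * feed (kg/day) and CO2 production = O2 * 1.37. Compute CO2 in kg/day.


O2 = 382.9 * 0.5 = 191.45
CO2 = 191.45 * 1.37 = 262.2865

262.2865 kg/day


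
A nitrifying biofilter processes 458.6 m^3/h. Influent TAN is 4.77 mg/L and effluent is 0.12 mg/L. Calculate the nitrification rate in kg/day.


Concentration drop: TAN_in - TAN_out = 4.77 - 0.12 = 4.65 mg/L
Hourly TAN removed = Q * dTAN = 458.6 m^3/h * 4.65 mg/L = 2132.49 g/h  (m^3/h * mg/L = g/h)
Daily TAN removed = 2132.49 * 24 = 51179.76 g/day
Convert to kg/day: 51179.76 / 1000 = 51.17976 kg/day

51.17976 kg/day


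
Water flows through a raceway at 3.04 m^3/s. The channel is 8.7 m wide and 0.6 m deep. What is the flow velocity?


Cross-sectional area = W * d = 8.7 * 0.6 = 5.22 m^2
Velocity = Q / A = 3.04 / 5.22 = 0.582375 m/s

0.582375 m/s


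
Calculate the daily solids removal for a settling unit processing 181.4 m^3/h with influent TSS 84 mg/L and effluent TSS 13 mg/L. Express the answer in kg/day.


Concentration drop: TSS_in - TSS_out = 84 - 13 = 71 mg/L
Hourly solids removed = Q * dTSS = 181.4 m^3/h * 71 mg/L = 12879.4 g/h  (m^3/h * mg/L = g/h)
Daily solids removed = 12879.4 * 24 = 309105.6 g/day
Convert g to kg: 309105.6 / 1000 = 309.1056 kg/day

309.1056 kg/day


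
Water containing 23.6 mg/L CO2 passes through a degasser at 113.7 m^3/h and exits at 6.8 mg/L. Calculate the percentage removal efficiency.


CO2_out / CO2_in = 6.8 / 23.6 = 0.28813559
Fraction remaining = 0.28813559
efficiency = (1 - 0.28813559) * 100 = 71.1864 %

71.1864 %


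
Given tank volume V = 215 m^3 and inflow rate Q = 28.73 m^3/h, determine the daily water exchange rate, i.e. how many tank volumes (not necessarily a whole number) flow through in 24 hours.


Daily flow volume = 28.73 m^3/h * 24 h = 689.52 m^3/day
Exchanges = daily flow / tank volume = 689.52 / 215 = 3.20707 exchanges/day

3.20707 exchanges/day


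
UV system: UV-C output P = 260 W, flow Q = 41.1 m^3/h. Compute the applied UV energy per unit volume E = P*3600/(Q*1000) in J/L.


Energy delivered per hour = 260 W * 3600 s = 936000 J/h
Volume treated per hour = 41.1 m^3/h * 1000 = 41100 L/h
dose = 936000 / 41100 = 22.7737 J/L

22.7737 J/L


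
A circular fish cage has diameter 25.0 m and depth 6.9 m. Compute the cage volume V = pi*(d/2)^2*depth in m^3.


r = d/2 = 25.0/2 = 12.5 m
Base area = pi*r^2 = pi*12.5^2 = 490.87385 m^2
Volume = 490.87385 * 6.9 = 3387.03 m^3

3387.03 m^3


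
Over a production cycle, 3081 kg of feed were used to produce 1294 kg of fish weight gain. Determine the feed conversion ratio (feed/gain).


FCR = feed consumed / weight gained
FCR = 3081 kg / 1294 kg = 2.38099

2.38099


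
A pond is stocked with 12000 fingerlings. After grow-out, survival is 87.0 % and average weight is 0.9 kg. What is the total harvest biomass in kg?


Survivors = 12000 * 87.0/100 = 10440 fish
Harvest biomass = survivors * W_f = 10440 * 0.9 = 9396 kg

9396 kg


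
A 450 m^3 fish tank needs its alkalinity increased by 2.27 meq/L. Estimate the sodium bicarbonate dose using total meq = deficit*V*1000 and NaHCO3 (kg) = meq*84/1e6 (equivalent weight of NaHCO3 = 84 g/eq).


Tank volume in L = 450 m^3 * 1000 = 450000 L
Total meq required = 2.27 meq/L * 450000 L = 1021500 meq
NaHCO3 mass = 1021500 meq * 84 mg/meq / 1e6 = 85.806 kg

85.806 kg


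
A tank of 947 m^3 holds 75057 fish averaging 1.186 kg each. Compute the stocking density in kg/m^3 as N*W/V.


Total biomass = 75057 fish * 1.186 kg = 89017.602 kg
Density = total biomass / volume = 89017.602 / 947 = 93.9996 kg/m^3

93.9996 kg/m^3


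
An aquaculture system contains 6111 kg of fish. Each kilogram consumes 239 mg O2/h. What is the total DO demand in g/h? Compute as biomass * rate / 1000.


Total O2 consumption (mg/h) = 6111 kg * 239 mg/(kg*h) = 1460529 mg/h
Convert to g/h: 1460529 / 1000 = 1460.529 g/h

1460.529 g/h


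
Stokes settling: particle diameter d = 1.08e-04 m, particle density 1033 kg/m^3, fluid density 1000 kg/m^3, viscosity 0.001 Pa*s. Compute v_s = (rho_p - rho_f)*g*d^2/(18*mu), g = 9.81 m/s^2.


Density difference: rho_p - rho_f = 1033 - 1000 = 33 kg/m^3
d^2 = (1.08e-04)^2 = 1.1664e-08 m^2
Numerator = (rho_p - rho_f) * g * d^2 = 33 * 9.81 * 1.1664e-08 = 3.7759867e-06
Denominator = 18 * mu = 18 * 0.001 = 0.018
v_s = 3.7759867e-06 / 0.018 = 2.09777e-04 m/s
Check: Re = rho_f * v_s * d / mu = 1000 * 2.09777e-04 * 1.08e-04 / 0.001 = 0.0227 < 1, so Stokes' law applies.

2.09777e-04 m/s


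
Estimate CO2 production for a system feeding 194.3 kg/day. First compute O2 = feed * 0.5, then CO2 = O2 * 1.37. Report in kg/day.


O2 = 194.3 * 0.5 = 97.15
CO2 = 97.15 * 1.37 = 133.0955

133.0955 kg/day


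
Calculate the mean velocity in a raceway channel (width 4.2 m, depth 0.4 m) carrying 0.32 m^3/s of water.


Cross-sectional area = W * d = 4.2 * 0.4 = 1.68 m^2
Velocity = Q / A = 0.32 / 1.68 = 0.190476 m/s

0.190476 m/s


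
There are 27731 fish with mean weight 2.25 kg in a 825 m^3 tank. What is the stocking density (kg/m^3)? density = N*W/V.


Total biomass = 27731 fish * 2.25 kg = 62394.75 kg
Density = total biomass / volume = 62394.75 / 825 = 75.63 kg/m^3

75.63 kg/m^3


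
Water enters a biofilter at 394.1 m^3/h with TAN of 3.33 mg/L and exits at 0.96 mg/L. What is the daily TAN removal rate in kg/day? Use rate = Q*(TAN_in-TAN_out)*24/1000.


Concentration drop: TAN_in - TAN_out = 3.33 - 0.96 = 2.37 mg/L
Hourly TAN removed = Q * dTAN = 394.1 m^3/h * 2.37 mg/L = 934.017 g/h  (m^3/h * mg/L = g/h)
Daily TAN removed = 934.017 * 24 = 22416.408 g/day
Convert to kg/day: 22416.408 / 1000 = 22.416408 kg/day

22.416408 kg/day


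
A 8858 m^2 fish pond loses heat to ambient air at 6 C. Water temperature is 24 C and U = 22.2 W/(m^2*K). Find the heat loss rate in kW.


Temperature difference dT = 24 - 6 = 18 K
Heat loss (W) = U * A * dT = 22.2 * 8858 * 18 = 3539656.8 W
Convert to kW: 3539656.8 / 1000 = 3539.6568 kW

3539.6568 kW


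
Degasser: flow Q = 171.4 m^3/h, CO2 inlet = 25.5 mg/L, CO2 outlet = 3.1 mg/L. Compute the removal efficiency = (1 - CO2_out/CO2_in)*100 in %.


CO2_out / CO2_in = 3.1 / 25.5 = 0.12156863
Fraction remaining = 0.12156863
efficiency = (1 - 0.12156863) * 100 = 87.8431 %

87.8431 %


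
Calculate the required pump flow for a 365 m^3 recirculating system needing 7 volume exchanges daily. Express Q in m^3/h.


Daily recirculation volume = 365 m^3 * 7 = 2555 m^3/day
Flow rate Q = daily volume / 24 h = 2555 / 24 = 106.458 m^3/h

106.458 m^3/h


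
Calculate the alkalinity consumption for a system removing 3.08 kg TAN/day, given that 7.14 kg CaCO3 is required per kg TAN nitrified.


Alkalinity factor: 7.14 kg CaCO3 consumed per kg TAN nitrified
alk = 3.08 kg TAN * 7.14 = 21.9912 kg CaCO3/day

21.9912 kg CaCO3/day


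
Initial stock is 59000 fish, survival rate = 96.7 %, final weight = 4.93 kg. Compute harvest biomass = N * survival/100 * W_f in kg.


Survivors = 59000 * 96.7/100 = 57053 fish
Harvest biomass = survivors * W_f = 57053 * 4.93 = 281271.29 kg

281271.29 kg


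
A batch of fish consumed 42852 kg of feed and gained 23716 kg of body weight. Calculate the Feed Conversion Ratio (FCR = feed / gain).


FCR = feed consumed / weight gained
FCR = 42852 kg / 23716 kg = 1.80688

1.80688


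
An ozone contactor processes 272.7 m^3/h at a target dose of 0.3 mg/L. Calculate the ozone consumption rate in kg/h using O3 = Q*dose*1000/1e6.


O3 demand (mg/h) = Q * dose * 1000 = 272.7 * 0.3 * 1000 = 81810 mg/h
Convert mg to kg: 81810 / 1e6 = 0.08181 kg/h

0.08181 kg/h


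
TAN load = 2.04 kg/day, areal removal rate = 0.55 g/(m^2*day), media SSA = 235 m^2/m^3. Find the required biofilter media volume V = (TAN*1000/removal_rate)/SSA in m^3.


A = 2.04*1000 / 0.55 = 3709.0909 m^2
V = 3709.0909 / 235 = 15.7834

15.7834 m^3


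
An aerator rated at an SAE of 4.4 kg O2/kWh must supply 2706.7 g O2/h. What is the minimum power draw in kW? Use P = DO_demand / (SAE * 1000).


SAE in g O2/kWh = 4.4 * 1000 = 4400 g/kWh
P = DO_demand / SAE_g = 2706.7 / 4400 = 0.615159 kW

0.615159 kW


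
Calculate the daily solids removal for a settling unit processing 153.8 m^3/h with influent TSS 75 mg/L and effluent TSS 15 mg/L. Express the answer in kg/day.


Concentration drop: TSS_in - TSS_out = 75 - 15 = 60 mg/L
Hourly solids removed = Q * dTSS = 153.8 m^3/h * 60 mg/L = 9228 g/h  (m^3/h * mg/L = g/h)
Daily solids removed = 9228 * 24 = 221472 g/day
Convert g to kg: 221472 / 1000 = 221.472 kg/day

221.472 kg/day


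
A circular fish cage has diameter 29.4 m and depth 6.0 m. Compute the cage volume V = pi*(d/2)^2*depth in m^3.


r = d/2 = 29.4/2 = 14.7 m
Base area = pi*r^2 = pi*14.7^2 = 678.86676 m^2
Volume = 678.86676 * 6.0 = 4073.2 m^3

4073.2 m^3


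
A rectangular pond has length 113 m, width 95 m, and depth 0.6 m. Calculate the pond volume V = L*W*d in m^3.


Base area = L * W = 113 * 95 = 10735 m^2
Volume = area * depth = 10735 * 0.6 = 6441 m^3

6441 m^3


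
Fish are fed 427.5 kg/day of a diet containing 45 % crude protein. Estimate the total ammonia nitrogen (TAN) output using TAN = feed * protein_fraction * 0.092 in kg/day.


Protein in feed = 427.5 * 45/100 = 192.375 kg/day
TAN = protein * 0.092 = 192.375 * 0.092 = 17.6985 kg/day

17.6985 kg/day


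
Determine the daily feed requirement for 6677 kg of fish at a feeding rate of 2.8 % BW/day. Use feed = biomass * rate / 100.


Feeding rate fraction = 2.8% / 100 = 0.028
Daily feed = 6677 kg * 0.028 = 186.956 kg/day

186.956 kg/day


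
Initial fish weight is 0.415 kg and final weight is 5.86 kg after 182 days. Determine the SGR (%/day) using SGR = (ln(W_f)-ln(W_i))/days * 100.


ln(W_f) = ln(5.86) = 1.7681496
ln(W_i) = ln(0.415) = -0.87947676
ln(W_f) - ln(W_i) = 1.7681496 - -0.87947676 = 2.6476264
SGR = 2.6476264 / 182 * 100 = 1.45474 %/day

1.45474 %/day


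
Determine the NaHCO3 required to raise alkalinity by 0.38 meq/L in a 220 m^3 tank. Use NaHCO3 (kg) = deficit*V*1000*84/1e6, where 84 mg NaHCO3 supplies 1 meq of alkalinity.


Tank volume in L = 220 m^3 * 1000 = 220000 L
Total meq required = 0.38 meq/L * 220000 L = 83600 meq
NaHCO3 mass = 83600 meq * 84 mg/meq / 1e6 = 7.0224 kg

7.0224 kg


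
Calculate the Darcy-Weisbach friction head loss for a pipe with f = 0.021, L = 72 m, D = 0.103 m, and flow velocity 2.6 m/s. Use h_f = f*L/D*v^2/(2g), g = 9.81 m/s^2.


v^2 = 2.6^2 = 6.76 m^2/s^2
L/D = 72/0.103 = 699.02913
h_f = f*(L/D)*v^2/(2g) = 0.021 * 699.02913 * 6.76 / 19.62 = 5.05781 m

5.05781 m


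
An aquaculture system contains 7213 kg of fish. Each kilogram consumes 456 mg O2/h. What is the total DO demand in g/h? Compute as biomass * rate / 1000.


Total O2 consumption (mg/h) = 7213 kg * 456 mg/(kg*h) = 3289128 mg/h
Convert to g/h: 3289128 / 1000 = 3289.128 g/h

3289.128 g/h


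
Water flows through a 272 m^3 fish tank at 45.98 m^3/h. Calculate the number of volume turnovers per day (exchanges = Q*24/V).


Daily flow volume = 45.98 m^3/h * 24 h = 1103.52 m^3/day
Exchanges = daily flow / tank volume = 1103.52 / 272 = 4.05706 exchanges/day

4.05706 exchanges/day


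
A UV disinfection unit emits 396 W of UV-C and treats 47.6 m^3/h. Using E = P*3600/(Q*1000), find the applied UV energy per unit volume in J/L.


Energy delivered per hour = 396 W * 3600 s = 1425600 J/h
Volume treated per hour = 47.6 m^3/h * 1000 = 47600 L/h
dose = 1425600 / 47600 = 29.9496 J/L

29.9496 J/L


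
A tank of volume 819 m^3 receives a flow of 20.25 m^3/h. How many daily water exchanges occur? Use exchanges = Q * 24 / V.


Daily flow volume = 20.25 m^3/h * 24 h = 486 m^3/day
Exchanges = daily flow / tank volume = 486 / 819 = 0.593407 exchanges/day

0.593407 exchanges/day


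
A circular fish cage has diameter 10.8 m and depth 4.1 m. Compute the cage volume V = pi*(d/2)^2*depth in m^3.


r = d/2 = 10.8/2 = 5.4 m
Base area = pi*r^2 = pi*5.4^2 = 91.608842 m^2
Volume = 91.608842 * 4.1 = 375.596 m^3

375.596 m^3


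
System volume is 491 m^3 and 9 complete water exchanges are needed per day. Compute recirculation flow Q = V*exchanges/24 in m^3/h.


Daily recirculation volume = 491 m^3 * 9 = 4419 m^3/day
Flow rate Q = daily volume / 24 h = 4419 / 24 = 184.125 m^3/h

184.125 m^3/h


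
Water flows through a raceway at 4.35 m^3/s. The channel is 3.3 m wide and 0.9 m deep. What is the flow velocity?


Cross-sectional area = W * d = 3.3 * 0.9 = 2.97 m^2
Velocity = Q / A = 4.35 / 2.97 = 1.46465 m/s

1.46465 m/s


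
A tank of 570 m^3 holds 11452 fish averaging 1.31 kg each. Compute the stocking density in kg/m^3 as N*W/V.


Total biomass = 11452 fish * 1.31 kg = 15002.12 kg
Density = total biomass / volume = 15002.12 / 570 = 26.3195 kg/m^3

26.3195 kg/m^3


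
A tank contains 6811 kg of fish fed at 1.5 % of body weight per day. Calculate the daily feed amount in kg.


Feeding rate fraction = 1.5% / 100 = 0.015
Daily feed = 6811 kg * 0.015 = 102.165 kg/day

102.165 kg/day


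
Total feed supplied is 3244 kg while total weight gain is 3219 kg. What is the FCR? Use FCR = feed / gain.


FCR = feed consumed / weight gained
FCR = 3244 kg / 3219 kg = 1.00777

1.00777


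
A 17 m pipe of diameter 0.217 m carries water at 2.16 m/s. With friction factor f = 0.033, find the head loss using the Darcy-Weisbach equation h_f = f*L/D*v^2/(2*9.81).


v^2 = 2.16^2 = 4.6656 m^2/s^2
L/D = 17/0.217 = 78.341014
h_f = f*(L/D)*v^2/(2g) = 0.033 * 78.341014 * 4.6656 / 19.62 = 0.614769 m

0.614769 m


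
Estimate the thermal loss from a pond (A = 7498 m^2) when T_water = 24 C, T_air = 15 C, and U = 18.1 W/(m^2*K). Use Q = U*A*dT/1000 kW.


Temperature difference dT = 24 - 15 = 9 K
Heat loss (W) = U * A * dT = 18.1 * 7498 * 9 = 1221424.2 W
Convert to kW: 1221424.2 / 1000 = 1221.4242 kW

1221.4242 kW
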